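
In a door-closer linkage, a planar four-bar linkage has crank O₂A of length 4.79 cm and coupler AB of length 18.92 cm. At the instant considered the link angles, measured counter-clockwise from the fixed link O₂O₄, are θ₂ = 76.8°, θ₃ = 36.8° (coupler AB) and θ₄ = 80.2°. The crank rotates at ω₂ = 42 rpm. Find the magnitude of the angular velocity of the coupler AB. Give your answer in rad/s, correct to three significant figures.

0.0961

ω₂ = 4.398 rad/s (from 42 rpm).
Differentiating the loop-closure r₂e^{iθ₂}+r₃e^{iθ₃}=r₁+r₄e^{iθ₄} gives r₂ω₂e^{iθ₂}+r₃ω₃e^{iθ₃}=r₄ω₄e^{iθ₄}.
Eliminating the other unknown: ω₃ = r₂ω₂ sin(θ₄−θ₂) / [r₃ sin(θ₃−θ₄)].
Numerator sine = +0.05931; denominator sine = -0.68709.
Result = 0.0479·4.398·(+0.05931) / (0.1892·(-0.68709)) = -0.096113 rad/s; magnitude 0.096113 rad/s.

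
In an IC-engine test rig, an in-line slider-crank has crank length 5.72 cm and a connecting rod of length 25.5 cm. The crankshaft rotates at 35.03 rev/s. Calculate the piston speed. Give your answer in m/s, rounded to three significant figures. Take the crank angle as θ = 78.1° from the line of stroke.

ω = 2π·35 = 220.1 rad/s
For an in-line slider-crank, x = r cosθ + √(L² − r² sin²θ), so v = −rω sinθ·[1 + r cosθ/√(L² − r² sin²θ)].
With r = 0.0572 m, L = 0.255 m, θ = 78.1°: √(L² − r² sin²θ) = 0.24878 m.
v = −0.0572·220.1·0.97851·[1 + 0.0572·0.20620/0.24878] = -12.903 m/s.
|v| = 12.903 m/s.

12.9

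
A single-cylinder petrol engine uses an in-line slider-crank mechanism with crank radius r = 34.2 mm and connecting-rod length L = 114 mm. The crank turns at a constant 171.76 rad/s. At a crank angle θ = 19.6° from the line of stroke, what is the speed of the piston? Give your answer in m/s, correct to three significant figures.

ω = 171.8 rad/s
For an in-line slider-crank, x = r cosθ + √(L² − r² sin²θ), so v = −rω sinθ·[1 + r cosθ/√(L² − r² sin²θ)].
With r = 0.0342 m, L = 0.114 m, θ = 19.6°: √(L² − r² sin²θ) = 0.11342 m.
v = −0.0342·171.8·0.33545·[1 + 0.0342·0.94206/0.11342] = -2.5302 m/s.
|v| = 2.5302 m/s.

2.53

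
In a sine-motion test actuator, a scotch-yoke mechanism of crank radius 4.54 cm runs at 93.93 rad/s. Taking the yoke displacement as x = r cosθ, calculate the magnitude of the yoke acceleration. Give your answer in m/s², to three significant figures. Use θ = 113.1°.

ω = 93.93 rad/s
x = r cosθ ⇒ ẍ = −rω² cosθ (ω constant).
|a| = rω²|cosθ| = 0.0454·(93.93)²·|cos 113.1°| = 157.15 m/s².

157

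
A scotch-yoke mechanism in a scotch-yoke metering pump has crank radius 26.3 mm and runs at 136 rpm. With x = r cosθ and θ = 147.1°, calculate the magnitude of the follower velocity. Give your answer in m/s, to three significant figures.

ω = 14.24 rad/s (from 136 rpm).
x = r cosθ ⇒ ẋ = −rω sinθ.
|v| = rω|sinθ| = 0.0263·14.24·|sin 147.1°| = 0.20345 m/s.

0.203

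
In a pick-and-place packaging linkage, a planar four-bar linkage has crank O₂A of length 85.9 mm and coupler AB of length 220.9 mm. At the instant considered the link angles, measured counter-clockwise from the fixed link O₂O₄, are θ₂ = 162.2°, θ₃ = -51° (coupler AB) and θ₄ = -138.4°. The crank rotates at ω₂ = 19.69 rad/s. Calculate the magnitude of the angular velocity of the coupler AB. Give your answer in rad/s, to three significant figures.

6.60

ω₂ = 19.69 rad/s
Differentiating the loop-closure r₂e^{iθ₂}+r₃e^{iθ₃}=r₁+r₄e^{iθ₄} gives r₂ω₂e^{iθ₂}+r₃ω₃e^{iθ₃}=r₄ω₄e^{iθ₄}.
Eliminating the other unknown: ω₃ = r₂ω₂ sin(θ₄−θ₂) / [r₃ sin(θ₃−θ₄)].
Numerator sine = +0.86074; denominator sine = +0.99897.
Result = 0.0859·19.69·(+0.86074) / (0.2209·(+0.99897)) = +6.5973 rad/s; magnitude 6.5973 rad/s.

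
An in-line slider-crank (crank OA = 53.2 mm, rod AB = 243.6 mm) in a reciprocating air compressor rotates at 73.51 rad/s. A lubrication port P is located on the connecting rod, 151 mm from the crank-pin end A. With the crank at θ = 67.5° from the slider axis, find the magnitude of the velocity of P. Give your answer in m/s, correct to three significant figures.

3.85

ω = 73.51 rad/s.  Crank-pin speed |V_A| = rω = 3.9107 m/s, perpendicular to OA.
Rod angle: sinφ = −(r/L) sinθ ⇒ φ = -11.640°; ω_rod = −rω cosθ/√(L²−r²sin²θ) = -6.2726 rad/s.
V_P = V_A + ω_rod × AP, with AP = 0.151 m along the rod.
Components: V_Px = −rω sinθ − a·ω_rod·sinφ = -3.8042 m/s;  V_Py = rω cosθ + a·ω_rod·cosφ = +0.56889 m/s.
|V_P| = √(V_Px² + V_Py²) = 3.8465 m/s.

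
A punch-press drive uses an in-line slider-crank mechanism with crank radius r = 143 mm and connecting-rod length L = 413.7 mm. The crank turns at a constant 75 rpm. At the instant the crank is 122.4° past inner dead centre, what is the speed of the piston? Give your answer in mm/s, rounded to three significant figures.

765

ω = 2π·75/60 = 7.854 rad/s
For an in-line slider-crank, x = r cosθ + √(L² − r² sin²θ), so v = −rω sinθ·[1 + r cosθ/√(L² − r² sin²θ)].
With r = 0.143 m, L = 0.4137 m, θ = 122.4°: √(L² − r² sin²θ) = 0.39569 m.
v = −0.143·7.854·0.84433·[1 + 0.143·-0.53583/0.39569] = -0.76465 m/s.
|v| = 0.76465 m/s = 764.65 mm/s.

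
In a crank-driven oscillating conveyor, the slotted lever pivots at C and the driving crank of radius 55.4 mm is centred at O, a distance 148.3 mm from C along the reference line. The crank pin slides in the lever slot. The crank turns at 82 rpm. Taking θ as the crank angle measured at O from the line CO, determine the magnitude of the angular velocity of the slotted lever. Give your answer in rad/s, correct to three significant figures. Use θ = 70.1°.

1.64

ω = 8.587 rad/s (from 82 rpm).
Crank pin A relative to C: A = (d + r cosθ, r sinθ); lever angle φ = atan2(r sinθ, d + r cosθ).
Differentiating tanφ: φ̇ = rω(d cosθ + r)/(d² + r² + 2dr cosθ).
d² + r² + 2dr cosθ = |CA|² = 0.030655 m²;  d cosθ + r = +0.10588 m.
|ω_lever| = |0.0554·8.587·+0.10588| / 0.030655 = 1.6431 rad/s.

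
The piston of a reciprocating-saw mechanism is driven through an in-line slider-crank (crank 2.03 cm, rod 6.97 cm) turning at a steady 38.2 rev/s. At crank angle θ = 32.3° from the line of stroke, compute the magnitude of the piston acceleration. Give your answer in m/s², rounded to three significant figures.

1140

ω = 2π·38.2 = 240 rad/s
x(θ) = r cosθ + √(L² − r² sin²θ); with ω constant, a = ω²·d²x/dθ².
d²x/dθ² = −r cosθ − r²(cos2θ)/√u − r⁴ sin²2θ/(4u^{3/2}),  u = L² − r² sin²θ = 0.00474042 m².
Substituting r = 0.0203 m, L = 0.0697 m, θ = 32.3°: d²x/dθ² = -0.019832 m.
a = ω²·d²x/dθ² = (240)²·(-0.019832) = -1142.5 m/s²;  |a| = 1142.5 m/s².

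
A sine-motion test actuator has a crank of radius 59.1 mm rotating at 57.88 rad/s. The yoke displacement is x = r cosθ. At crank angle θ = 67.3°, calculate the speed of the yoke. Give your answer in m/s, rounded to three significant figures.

3.16

ω = 57.88 rad/s
x = r cosθ ⇒ ẋ = −rω sinθ.
|v| = rω|sinθ| = 0.0591·57.88·|sin 67.3°| = 3.1557 m/s.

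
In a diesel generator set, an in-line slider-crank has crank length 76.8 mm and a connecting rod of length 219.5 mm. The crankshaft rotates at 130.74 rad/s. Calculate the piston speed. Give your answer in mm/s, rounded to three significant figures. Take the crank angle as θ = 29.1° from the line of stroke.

6400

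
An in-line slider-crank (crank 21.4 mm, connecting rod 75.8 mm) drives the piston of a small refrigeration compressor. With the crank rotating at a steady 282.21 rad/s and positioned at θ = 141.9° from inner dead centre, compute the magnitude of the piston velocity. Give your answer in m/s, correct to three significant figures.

2.89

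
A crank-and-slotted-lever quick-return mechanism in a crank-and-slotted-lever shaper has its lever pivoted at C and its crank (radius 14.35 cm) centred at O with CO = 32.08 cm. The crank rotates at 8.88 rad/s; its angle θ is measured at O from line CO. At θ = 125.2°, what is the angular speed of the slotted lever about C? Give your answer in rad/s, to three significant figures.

ω = 8.88 rad/s
Crank pin A relative to C: A = (d + r cosθ, r sinθ); lever angle φ = atan2(r sinθ, d + r cosθ).
Differentiating tanφ: φ̇ = rω(d cosθ + r)/(d² + r² + 2dr cosθ).
d² + r² + 2dr cosθ = |CA|² = 0.070433 m²;  d cosθ + r = -0.041419 m.
|ω_lever| = |0.1435·8.88·-0.041419| / 0.070433 = 0.74937 rad/s.

0.749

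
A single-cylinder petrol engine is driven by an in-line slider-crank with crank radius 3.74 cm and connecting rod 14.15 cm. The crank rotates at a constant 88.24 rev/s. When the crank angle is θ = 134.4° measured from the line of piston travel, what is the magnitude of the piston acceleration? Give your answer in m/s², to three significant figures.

ω = 2π·88.2 = 554.4 rad/s
x(θ) = r cosθ + √(L² − r² sin²θ); with ω constant, a = ω²·d²x/dθ².
d²x/dθ² = −r cosθ − r²(cos2θ)/√u − r⁴ sin²2θ/(4u^{3/2}),  u = L² − r² sin²θ = 0.0193082 m².
Substituting r = 0.0374 m, L = 0.1415 m, θ = 134.4°: d²x/dθ² = +0.026196 m.
a = ω²·d²x/dθ² = (554.4)²·(+0.026196) = +8052.4 m/s²;  |a| = 8052.4 m/s².

8050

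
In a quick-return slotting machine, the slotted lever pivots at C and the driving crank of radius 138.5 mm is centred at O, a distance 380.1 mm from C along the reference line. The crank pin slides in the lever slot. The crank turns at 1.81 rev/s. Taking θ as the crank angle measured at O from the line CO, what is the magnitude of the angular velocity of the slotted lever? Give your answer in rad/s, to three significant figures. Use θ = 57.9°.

ω = 11.37 rad/s (from 1.81 rev/s).
Crank pin A relative to C: A = (d + r cosθ, r sinθ); lever angle φ = atan2(r sinθ, d + r cosθ).
Differentiating tanφ: φ̇ = rω(d cosθ + r)/(d² + r² + 2dr cosθ).
d² + r² + 2dr cosθ = |CA|² = 0.219608 m²;  d cosθ + r = +0.34048 m.
|ω_lever| = |0.1385·11.37·+0.34048| / 0.219608 = 2.4421 rad/s.

2.44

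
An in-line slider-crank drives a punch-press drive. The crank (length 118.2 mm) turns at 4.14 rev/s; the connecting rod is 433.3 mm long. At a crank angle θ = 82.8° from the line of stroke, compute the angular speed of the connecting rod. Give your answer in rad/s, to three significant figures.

0.924

ω = 26.01 rad/s (converted from 4.14 rev/s).
The rod makes angle φ with the slider axis where L sinφ = r sinθ; differentiating, L cosφ·φ̇ = r ω cosθ.
L cosφ = √(L² − r² sin²θ) = 0.41713 m.
|ω_rod| = r ω |cosθ| / √(L² − r² sin²θ) = 0.1182·26.01·0.12533/0.41713 = 0.92383 rad/s.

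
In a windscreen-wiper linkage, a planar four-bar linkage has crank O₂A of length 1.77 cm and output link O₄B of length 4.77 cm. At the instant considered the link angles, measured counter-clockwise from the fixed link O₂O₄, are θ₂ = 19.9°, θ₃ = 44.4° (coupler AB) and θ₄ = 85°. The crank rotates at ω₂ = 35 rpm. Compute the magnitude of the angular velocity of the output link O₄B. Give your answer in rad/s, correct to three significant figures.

0.867

ω₂ = 3.665 rad/s (from 35 rpm).
Differentiating the loop-closure r₂e^{iθ₂}+r₃e^{iθ₃}=r₁+r₄e^{iθ₄} gives r₂ω₂e^{iθ₂}+r₃ω₃e^{iθ₃}=r₄ω₄e^{iθ₄}.
Eliminating the other unknown: ω₄ = r₂ω₂ sin(θ₂−θ₃) / [r₄ sin(θ₄−θ₃)].
Numerator sine = -0.41469; denominator sine = +0.65077.
Result = 0.0177·3.665·(-0.41469) / (0.0477·(+0.65077)) = -0.86666 rad/s; magnitude 0.86666 rad/s.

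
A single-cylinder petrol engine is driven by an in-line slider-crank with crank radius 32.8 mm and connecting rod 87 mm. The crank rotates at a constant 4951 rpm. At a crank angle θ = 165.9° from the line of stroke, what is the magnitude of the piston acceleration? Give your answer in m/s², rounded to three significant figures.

5580

ω = 2π·4951/60 = 518.5 rad/s
x(θ) = r cosθ + √(L² − r² sin²θ); with ω constant, a = ω²·d²x/dθ².
d²x/dθ² = −r cosθ − r²(cos2θ)/√u − r⁴ sin²2θ/(4u^{3/2}),  u = L² − r² sin²θ = 0.00750515 m².
Substituting r = 0.0328 m, L = 0.087 m, θ = 165.9°: d²x/dθ² = +0.020768 m.
a = ω²·d²x/dθ² = (518.5)²·(+0.020768) = +5582.6 m/s²;  |a| = 5582.6 m/s².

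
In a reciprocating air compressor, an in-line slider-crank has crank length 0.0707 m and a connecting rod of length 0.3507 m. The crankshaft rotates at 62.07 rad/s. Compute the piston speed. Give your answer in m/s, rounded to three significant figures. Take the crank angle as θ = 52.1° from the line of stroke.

ω = 62.07 rad/s
For an in-line slider-crank, x = r cosθ + √(L² − r² sin²θ), so v = −rω sinθ·[1 + r cosθ/√(L² − r² sin²θ)].
With r = 0.0707 m, L = 0.3507 m, θ = 52.1°: √(L² − r² sin²θ) = 0.34623 m.
v = −0.0707·62.07·0.78908·[1 + 0.0707·0.61429/0.34623] = -3.8971 m/s.
|v| = 3.8971 m/s.

3.90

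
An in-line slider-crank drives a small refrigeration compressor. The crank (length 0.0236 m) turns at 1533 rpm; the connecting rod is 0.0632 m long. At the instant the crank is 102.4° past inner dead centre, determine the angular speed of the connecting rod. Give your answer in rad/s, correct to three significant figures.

13.8

ω = 160.5 rad/s (converted from 1533 rpm).
The rod makes angle φ with the slider axis where L sinφ = r sinθ; differentiating, L cosφ·φ̇ = r ω cosθ.
L cosφ = √(L² − r² sin²θ) = 0.058847 m.
|ω_rod| = r ω |cosθ| / √(L² − r² sin²θ) = 0.0236·160.5·0.21474/0.058847 = 13.825 rad/s.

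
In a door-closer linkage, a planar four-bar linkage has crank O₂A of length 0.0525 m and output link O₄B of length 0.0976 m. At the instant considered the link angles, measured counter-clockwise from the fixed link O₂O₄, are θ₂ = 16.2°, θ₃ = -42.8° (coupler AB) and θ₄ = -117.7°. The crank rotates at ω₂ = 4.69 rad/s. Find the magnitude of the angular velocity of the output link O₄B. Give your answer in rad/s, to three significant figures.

2.24

ω₂ = 4.69 rad/s
Differentiating the loop-closure r₂e^{iθ₂}+r₃e^{iθ₃}=r₁+r₄e^{iθ₄} gives r₂ω₂e^{iθ₂}+r₃ω₃e^{iθ₃}=r₄ω₄e^{iθ₄}.
Eliminating the other unknown: ω₄ = r₂ω₂ sin(θ₂−θ₃) / [r₄ sin(θ₄−θ₃)].
Numerator sine = +0.85717; denominator sine = -0.96547.
Result = 0.0525·4.69·(+0.85717) / (0.0976·(-0.96547)) = -2.2398 rad/s; magnitude 2.2398 rad/s.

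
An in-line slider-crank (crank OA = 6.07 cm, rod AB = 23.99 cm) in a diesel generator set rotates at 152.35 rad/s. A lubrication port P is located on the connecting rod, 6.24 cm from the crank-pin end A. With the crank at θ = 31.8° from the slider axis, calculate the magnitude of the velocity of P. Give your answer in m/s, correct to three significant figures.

ω = 152.3 rad/s.  Crank-pin speed |V_A| = rω = 9.2476 m/s, perpendicular to OA.
Rod angle: sinφ = −(r/L) sinθ ⇒ φ = -7.662°; ω_rod = −rω cosθ/√(L²−r²sin²θ) = -33.057 rad/s.
V_P = V_A + ω_rod × AP, with AP = 0.0624 m along the rod.
Components: V_Px = −rω sinθ − a·ω_rod·sinφ = -5.1481 m/s;  V_Py = rω cosθ + a·ω_rod·cosφ = +5.8152 m/s.
|V_P| = √(V_Px² + V_Py²) = 7.7666 m/s.

7.77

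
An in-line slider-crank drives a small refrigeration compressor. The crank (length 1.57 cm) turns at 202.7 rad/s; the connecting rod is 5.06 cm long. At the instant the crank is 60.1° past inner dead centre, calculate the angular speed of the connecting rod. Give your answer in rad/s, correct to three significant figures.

ω = 202.7 rad/s
The rod makes angle φ with the slider axis where L sinφ = r sinθ; differentiating, L cosφ·φ̇ = r ω cosθ.
L cosφ = √(L² − r² sin²θ) = 0.048735 m.
|ω_rod| = r ω |cosθ| / √(L² − r² sin²θ) = 0.0157·202.7·0.49849/0.048735 = 32.551 rad/s.

32.6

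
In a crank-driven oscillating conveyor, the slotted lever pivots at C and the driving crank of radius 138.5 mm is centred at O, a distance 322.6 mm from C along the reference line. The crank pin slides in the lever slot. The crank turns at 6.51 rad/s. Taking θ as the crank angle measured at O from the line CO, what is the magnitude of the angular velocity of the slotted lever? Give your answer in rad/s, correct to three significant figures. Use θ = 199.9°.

3.79

ω = 6.51 rad/s
Crank pin A relative to C: A = (d + r cosθ, r sinθ); lever angle φ = atan2(r sinθ, d + r cosθ).
Differentiating tanφ: φ̇ = rω(d cosθ + r)/(d² + r² + 2dr cosθ).
d² + r² + 2dr cosθ = |CA|² = 0.0392287 m²;  d cosθ + r = -0.16484 m.
|ω_lever| = |0.1385·6.51·-0.16484| / 0.0392287 = 3.7886 rad/s.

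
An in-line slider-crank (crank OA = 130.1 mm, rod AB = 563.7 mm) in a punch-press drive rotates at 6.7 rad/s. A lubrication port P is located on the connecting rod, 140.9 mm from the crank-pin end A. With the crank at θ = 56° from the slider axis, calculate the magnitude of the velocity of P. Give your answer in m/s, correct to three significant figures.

ω = 6.7 rad/s.  Crank-pin speed |V_A| = rω = 0.87167 m/s, perpendicular to OA.
Rod angle: sinφ = −(r/L) sinθ ⇒ φ = -11.031°; ω_rod = −rω cosθ/√(L²−r²sin²θ) = -0.88098 rad/s.
V_P = V_A + ω_rod × AP, with AP = 0.1409 m along the rod.
Components: V_Px = −rω sinθ − a·ω_rod·sinφ = -0.7464 m/s;  V_Py = rω cosθ + a·ω_rod·cosφ = +0.3656 m/s.
|V_P| = √(V_Px² + V_Py²) = 0.83113 m/s.

0.831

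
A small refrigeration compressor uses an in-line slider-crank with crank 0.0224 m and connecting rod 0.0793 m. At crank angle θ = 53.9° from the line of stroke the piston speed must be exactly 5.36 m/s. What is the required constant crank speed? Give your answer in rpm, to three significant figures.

2420

For an in-line slider-crank, |v_piston| = rω|sinθ|·[1 + r cosθ/√(L² − r² sin²θ)].
With r = 0.0224 m, L = 0.0793 m, θ = 53.9°: the bracketed kinematic factor |dx/dθ| = 0.021193 m.
ω = v/|dx/dθ| = 5.36/0.021193 = 252.92 rad/s.
N = 60ω/(2π) = 2415.2 rpm.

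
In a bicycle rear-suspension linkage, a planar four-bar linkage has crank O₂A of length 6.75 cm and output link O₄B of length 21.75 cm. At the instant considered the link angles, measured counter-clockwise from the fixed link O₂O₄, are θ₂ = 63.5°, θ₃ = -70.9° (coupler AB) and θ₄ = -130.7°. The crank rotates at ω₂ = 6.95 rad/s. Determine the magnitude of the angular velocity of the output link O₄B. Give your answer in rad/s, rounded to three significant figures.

ω₂ = 6.95 rad/s
Differentiating the loop-closure r₂e^{iθ₂}+r₃e^{iθ₃}=r₁+r₄e^{iθ₄} gives r₂ω₂e^{iθ₂}+r₃ω₃e^{iθ₃}=r₄ω₄e^{iθ₄}.
Eliminating the other unknown: ω₄ = r₂ω₂ sin(θ₂−θ₃) / [r₄ sin(θ₄−θ₃)].
Numerator sine = +0.71447; denominator sine = -0.86427.
Result = 0.0675·6.95·(+0.71447) / (0.2175·(-0.86427)) = -1.783 rad/s; magnitude 1.783 rad/s.

1.78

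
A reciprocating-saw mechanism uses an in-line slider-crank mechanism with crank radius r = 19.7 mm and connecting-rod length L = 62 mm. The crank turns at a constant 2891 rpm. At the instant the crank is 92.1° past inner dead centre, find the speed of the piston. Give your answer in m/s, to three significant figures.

5.89

ω = 2π·2891/60 = 302.7 rad/s
For an in-line slider-crank, x = r cosθ + √(L² − r² sin²θ), so v = −rω sinθ·[1 + r cosθ/√(L² − r² sin²θ)].
With r = 0.0197 m, L = 0.062 m, θ = 92.1°: √(L² − r² sin²θ) = 0.058791 m.
v = −0.0197·302.7·0.99933·[1 + 0.0197·-0.03664/0.058791] = -5.8869 m/s.
|v| = 5.8869 m/s.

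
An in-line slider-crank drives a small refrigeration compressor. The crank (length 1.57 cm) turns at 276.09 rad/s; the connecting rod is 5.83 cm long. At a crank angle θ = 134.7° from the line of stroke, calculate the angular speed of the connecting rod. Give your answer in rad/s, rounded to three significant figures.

ω = 276.1 rad/s
The rod makes angle φ with the slider axis where L sinφ = r sinθ; differentiating, L cosφ·φ̇ = r ω cosθ.
L cosφ = √(L² − r² sin²θ) = 0.057222 m.
|ω_rod| = r ω |cosθ| / √(L² − r² sin²θ) = 0.0157·276.1·0.70339/0.057222 = 53.283 rad/s.

53.3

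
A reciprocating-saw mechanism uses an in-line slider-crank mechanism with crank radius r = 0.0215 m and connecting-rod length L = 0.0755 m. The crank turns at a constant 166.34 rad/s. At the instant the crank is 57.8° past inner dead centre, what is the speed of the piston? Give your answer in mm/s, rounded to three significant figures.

3500

ω = 166.3 rad/s
For an in-line slider-crank, x = r cosθ + √(L² − r² sin²θ), so v = −rω sinθ·[1 + r cosθ/√(L² − r² sin²θ)].
With r = 0.0215 m, L = 0.0755 m, θ = 57.8°: √(L² − r² sin²θ) = 0.073275 m.
v = −0.0215·166.3·0.84619·[1 + 0.0215·0.53288/0.073275] = -3.4994 m/s.
|v| = 3.4994 m/s = 3499.4 mm/s.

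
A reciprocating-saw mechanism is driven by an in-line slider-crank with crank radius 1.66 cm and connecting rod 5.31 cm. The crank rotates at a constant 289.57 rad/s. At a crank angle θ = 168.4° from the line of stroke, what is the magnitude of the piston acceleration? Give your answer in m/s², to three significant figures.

961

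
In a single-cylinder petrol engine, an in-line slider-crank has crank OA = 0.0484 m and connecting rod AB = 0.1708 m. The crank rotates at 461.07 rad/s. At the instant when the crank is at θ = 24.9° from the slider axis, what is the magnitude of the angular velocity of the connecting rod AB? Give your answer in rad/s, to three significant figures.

ω = 461.1 rad/s
The rod makes angle φ with the slider axis where L sinφ = r sinθ; differentiating, L cosφ·φ̇ = r ω cosθ.
L cosφ = √(L² − r² sin²θ) = 0.16958 m.
|ω_rod| = r ω |cosθ| / √(L² − r² sin²θ) = 0.0484·461.1·0.90704/0.16958 = 119.36 rad/s.

119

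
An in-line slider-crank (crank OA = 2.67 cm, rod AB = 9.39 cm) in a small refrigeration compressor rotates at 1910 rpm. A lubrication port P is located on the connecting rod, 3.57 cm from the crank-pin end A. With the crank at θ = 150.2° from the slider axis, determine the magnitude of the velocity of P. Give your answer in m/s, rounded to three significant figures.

3.74

ω = 200 rad/s.  Crank-pin speed |V_A| = rω = 5.3404 m/s, perpendicular to OA.
Rod angle: sinφ = −(r/L) sinθ ⇒ φ = -8.124°; ω_rod = −rω cosθ/√(L²−r²sin²θ) = +49.853 rad/s.
V_P = V_A + ω_rod × AP, with AP = 0.0357 m along the rod.
Components: V_Px = −rω sinθ − a·ω_rod·sinφ = -2.4025 m/s;  V_Py = rω cosθ + a·ω_rod·cosφ = -2.8723 m/s.
|V_P| = √(V_Px² + V_Py²) = 3.7447 m/s.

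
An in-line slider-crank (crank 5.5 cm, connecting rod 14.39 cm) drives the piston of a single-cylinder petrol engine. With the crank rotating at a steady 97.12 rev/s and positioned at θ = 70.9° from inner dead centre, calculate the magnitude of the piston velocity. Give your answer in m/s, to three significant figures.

36.0

ω = 2π·97.1 = 610.2 rad/s
For an in-line slider-crank, x = r cosθ + √(L² − r² sin²θ), so v = −rω sinθ·[1 + r cosθ/√(L² − r² sin²θ)].
With r = 0.055 m, L = 0.1439 m, θ = 70.9°: √(L² − r² sin²θ) = 0.13419 m.
v = −0.055·610.2·0.94495·[1 + 0.055·0.32722/0.13419] = -35.968 m/s.
|v| = 35.968 m/s.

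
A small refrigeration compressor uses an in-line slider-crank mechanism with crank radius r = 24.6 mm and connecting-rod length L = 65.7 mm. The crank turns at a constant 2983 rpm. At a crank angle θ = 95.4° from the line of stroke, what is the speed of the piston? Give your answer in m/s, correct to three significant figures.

7.36

ω = 2π·2983/60 = 312.4 rad/s
For an in-line slider-crank, x = r cosθ + √(L² − r² sin²θ), so v = −rω sinθ·[1 + r cosθ/√(L² − r² sin²θ)].
With r = 0.0246 m, L = 0.0657 m, θ = 95.4°: √(L² − r² sin²θ) = 0.060965 m.
v = −0.0246·312.4·0.99556·[1 + 0.0246·-0.09411/0.060965] = -7.3599 m/s.
|v| = 7.3599 m/s.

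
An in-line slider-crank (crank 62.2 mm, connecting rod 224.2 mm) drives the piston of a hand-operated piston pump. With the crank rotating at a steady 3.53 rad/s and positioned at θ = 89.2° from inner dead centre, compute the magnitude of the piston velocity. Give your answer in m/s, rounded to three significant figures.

0.220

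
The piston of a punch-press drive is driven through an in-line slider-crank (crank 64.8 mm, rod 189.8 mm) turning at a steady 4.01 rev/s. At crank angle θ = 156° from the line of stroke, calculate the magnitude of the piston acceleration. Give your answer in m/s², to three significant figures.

27.9

ω = 2π·4.01 = 25.2 rad/s
x(θ) = r cosθ + √(L² − r² sin²θ); with ω constant, a = ω²·d²x/dθ².
d²x/dθ² = −r cosθ − r²(cos2θ)/√u − r⁴ sin²2θ/(4u^{3/2}),  u = L² − r² sin²θ = 0.0353294 m².
Substituting r = 0.0648 m, L = 0.1898 m, θ = 156°: d²x/dθ² = +0.043883 m.
a = ω²·d²x/dθ² = (25.2)²·(+0.043883) = +27.858 m/s²;  |a| = 27.858 m/s².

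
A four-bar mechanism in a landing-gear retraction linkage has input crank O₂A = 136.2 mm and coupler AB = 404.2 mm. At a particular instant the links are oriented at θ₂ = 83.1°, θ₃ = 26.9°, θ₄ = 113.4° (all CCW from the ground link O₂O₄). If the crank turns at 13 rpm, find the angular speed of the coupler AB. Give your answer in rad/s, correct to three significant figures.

0.232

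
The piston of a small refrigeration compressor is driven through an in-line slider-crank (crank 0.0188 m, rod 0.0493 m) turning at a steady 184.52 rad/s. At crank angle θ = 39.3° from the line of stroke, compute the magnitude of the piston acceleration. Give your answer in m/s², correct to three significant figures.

ω = 184.5 rad/s
x(θ) = r cosθ + √(L² − r² sin²θ); with ω constant, a = ω²·d²x/dθ².
d²x/dθ² = −r cosθ − r²(cos2θ)/√u − r⁴ sin²2θ/(4u^{3/2}),  u = L² − r² sin²θ = 0.0022887 m².
Substituting r = 0.0188 m, L = 0.0493 m, θ = 39.3°: d²x/dθ² = -0.016283 m.
a = ω²·d²x/dθ² = (184.5)²·(-0.016283) = -554.38 m/s²;  |a| = 554.38 m/s².

554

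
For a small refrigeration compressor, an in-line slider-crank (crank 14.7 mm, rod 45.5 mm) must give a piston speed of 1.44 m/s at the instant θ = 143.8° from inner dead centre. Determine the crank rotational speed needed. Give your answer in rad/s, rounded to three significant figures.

For an in-line slider-crank, |v_piston| = rω|sinθ|·[1 + r cosθ/√(L² − r² sin²θ)].
With r = 0.0147 m, L = 0.0455 m, θ = 143.8°: the bracketed kinematic factor |dx/dθ| = 0.0063761 m.
ω = v/|dx/dθ| = 1.44/0.0063761 = 225.84 rad/s.

226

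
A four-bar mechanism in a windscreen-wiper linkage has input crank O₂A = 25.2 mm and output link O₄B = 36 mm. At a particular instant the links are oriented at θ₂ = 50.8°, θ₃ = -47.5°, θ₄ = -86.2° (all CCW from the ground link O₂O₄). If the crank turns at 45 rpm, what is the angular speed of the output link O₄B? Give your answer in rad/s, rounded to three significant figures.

5.22

ω₂ = 4.712 rad/s (from 45 rpm).
Differentiating the loop-closure r₂e^{iθ₂}+r₃e^{iθ₃}=r₁+r₄e^{iθ₄} gives r₂ω₂e^{iθ₂}+r₃ω₃e^{iθ₃}=r₄ω₄e^{iθ₄}.
Eliminating the other unknown: ω₄ = r₂ω₂ sin(θ₂−θ₃) / [r₄ sin(θ₄−θ₃)].
Numerator sine = +0.98953; denominator sine = -0.62524.
Result = 0.0252·4.712·(+0.98953) / (0.036·(-0.62524)) = -5.2206 rad/s; magnitude 5.2206 rad/s.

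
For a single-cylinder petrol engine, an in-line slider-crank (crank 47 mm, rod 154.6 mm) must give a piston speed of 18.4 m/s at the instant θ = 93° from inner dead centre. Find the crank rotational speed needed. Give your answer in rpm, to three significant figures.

3810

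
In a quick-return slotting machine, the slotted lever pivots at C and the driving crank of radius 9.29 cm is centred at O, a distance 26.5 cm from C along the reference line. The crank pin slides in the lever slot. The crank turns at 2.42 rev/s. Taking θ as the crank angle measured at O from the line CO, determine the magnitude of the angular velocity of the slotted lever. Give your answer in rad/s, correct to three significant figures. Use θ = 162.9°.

ω = 15.21 rad/s (from 2.42 rev/s).
Crank pin A relative to C: A = (d + r cosθ, r sinθ); lever angle φ = atan2(r sinθ, d + r cosθ).
Differentiating tanφ: φ̇ = rω(d cosθ + r)/(d² + r² + 2dr cosθ).
d² + r² + 2dr cosθ = |CA|² = 0.031795 m²;  d cosθ + r = -0.16039 m.
|ω_lever| = |0.0929·15.21·-0.16039| / 0.031795 = 7.1255 rad/s.

7.13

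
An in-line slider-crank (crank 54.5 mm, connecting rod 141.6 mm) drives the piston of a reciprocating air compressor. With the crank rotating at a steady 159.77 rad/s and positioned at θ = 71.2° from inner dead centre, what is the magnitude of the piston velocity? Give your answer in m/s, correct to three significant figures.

ω = 159.8 rad/s
For an in-line slider-crank, x = r cosθ + √(L² − r² sin²θ), so v = −rω sinθ·[1 + r cosθ/√(L² − r² sin²θ)].
With r = 0.0545 m, L = 0.1416 m, θ = 71.2°: √(L² − r² sin²θ) = 0.13187 m.
v = −0.0545·159.8·0.94665·[1 + 0.0545·0.32227/0.13187] = -9.3408 m/s.
|v| = 9.3408 m/s.

9.34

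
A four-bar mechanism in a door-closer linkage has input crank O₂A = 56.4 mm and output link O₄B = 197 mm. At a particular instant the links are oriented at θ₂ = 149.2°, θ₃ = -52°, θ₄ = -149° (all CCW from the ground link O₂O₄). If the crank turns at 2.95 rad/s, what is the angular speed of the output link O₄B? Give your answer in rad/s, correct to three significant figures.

0.308

ω₂ = 2.95 rad/s
Differentiating the loop-closure r₂e^{iθ₂}+r₃e^{iθ₃}=r₁+r₄e^{iθ₄} gives r₂ω₂e^{iθ₂}+r₃ω₃e^{iθ₃}=r₄ω₄e^{iθ₄}.
Eliminating the other unknown: ω₄ = r₂ω₂ sin(θ₂−θ₃) / [r₄ sin(θ₄−θ₃)].
Numerator sine = -0.36162; denominator sine = -0.99255.
Result = 0.0564·2.95·(-0.36162) / (0.197·(-0.99255)) = +0.30771 rad/s; magnitude 0.30771 rad/s.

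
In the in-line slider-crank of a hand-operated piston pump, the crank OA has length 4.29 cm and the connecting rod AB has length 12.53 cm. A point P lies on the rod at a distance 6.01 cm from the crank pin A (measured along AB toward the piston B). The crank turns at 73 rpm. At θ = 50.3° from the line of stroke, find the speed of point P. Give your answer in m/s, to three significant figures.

0.300

ω = 7.645 rad/s.  Crank-pin speed |V_A| = rω = 0.32795 m/s, perpendicular to OA.
Rod angle: sinφ = −(r/L) sinθ ⇒ φ = -15.273°; ω_rod = −rω cosθ/√(L²−r²sin²θ) = -1.7331 rad/s.
V_P = V_A + ω_rod × AP, with AP = 0.0601 m along the rod.
Components: V_Px = −rω sinθ − a·ω_rod·sinφ = -0.27976 m/s;  V_Py = rω cosθ + a·ω_rod·cosφ = +0.10901 m/s.
|V_P| = √(V_Px² + V_Py²) = 0.30025 m/s.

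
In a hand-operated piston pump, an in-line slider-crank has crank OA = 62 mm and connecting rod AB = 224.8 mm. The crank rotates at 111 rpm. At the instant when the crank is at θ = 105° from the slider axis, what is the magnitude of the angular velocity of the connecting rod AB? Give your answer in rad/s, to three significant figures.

ω = 11.62 rad/s (converted from 111 rpm).
The rod makes angle φ with the slider axis where L sinφ = r sinθ; differentiating, L cosφ·φ̇ = r ω cosθ.
L cosφ = √(L² − r² sin²θ) = 0.21668 m.
|ω_rod| = r ω |cosθ| / √(L² − r² sin²θ) = 0.062·11.62·0.25882/0.21668 = 0.86085 rad/s.

0.861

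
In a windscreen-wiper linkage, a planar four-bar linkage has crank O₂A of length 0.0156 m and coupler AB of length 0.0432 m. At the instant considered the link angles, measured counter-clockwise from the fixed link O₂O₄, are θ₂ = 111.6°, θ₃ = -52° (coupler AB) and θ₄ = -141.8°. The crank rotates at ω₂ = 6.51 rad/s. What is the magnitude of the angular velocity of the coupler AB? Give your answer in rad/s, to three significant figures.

ω₂ = 6.51 rad/s
Differentiating the loop-closure r₂e^{iθ₂}+r₃e^{iθ₃}=r₁+r₄e^{iθ₄} gives r₂ω₂e^{iθ₂}+r₃ω₃e^{iθ₃}=r₄ω₄e^{iθ₄}.
Eliminating the other unknown: ω₃ = r₂ω₂ sin(θ₄−θ₂) / [r₃ sin(θ₃−θ₄)].
Numerator sine = +0.95832; denominator sine = +0.99999.
Result = 0.0156·6.51·(+0.95832) / (0.0432·(+0.99999)) = +2.2529 rad/s; magnitude 2.2529 rad/s.

2.25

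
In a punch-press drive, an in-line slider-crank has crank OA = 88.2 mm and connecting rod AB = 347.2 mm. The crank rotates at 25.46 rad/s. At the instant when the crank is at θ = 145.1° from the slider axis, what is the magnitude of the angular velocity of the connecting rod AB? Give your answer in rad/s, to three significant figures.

5.36

ω = 25.46 rad/s
The rod makes angle φ with the slider axis where L sinφ = r sinθ; differentiating, L cosφ·φ̇ = r ω cosθ.
L cosφ = √(L² − r² sin²θ) = 0.34351 m.
|ω_rod| = r ω |cosθ| / √(L² − r² sin²θ) = 0.0882·25.46·0.82015/0.34351 = 5.3614 rad/s.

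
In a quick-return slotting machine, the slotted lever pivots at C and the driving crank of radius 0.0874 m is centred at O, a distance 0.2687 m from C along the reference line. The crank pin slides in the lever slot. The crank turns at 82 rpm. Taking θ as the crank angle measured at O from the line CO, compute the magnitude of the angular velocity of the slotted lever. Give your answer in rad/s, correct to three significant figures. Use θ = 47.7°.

1.81

ω = 8.587 rad/s (from 82 rpm).
Crank pin A relative to C: A = (d + r cosθ, r sinθ); lever angle φ = atan2(r sinθ, d + r cosθ).
Differentiating tanφ: φ̇ = rω(d cosθ + r)/(d² + r² + 2dr cosθ).
d² + r² + 2dr cosθ = |CA|² = 0.111449 m²;  d cosθ + r = +0.26824 m.
|ω_lever| = |0.0874·8.587·+0.26824| / 0.111449 = 1.8063 rad/s.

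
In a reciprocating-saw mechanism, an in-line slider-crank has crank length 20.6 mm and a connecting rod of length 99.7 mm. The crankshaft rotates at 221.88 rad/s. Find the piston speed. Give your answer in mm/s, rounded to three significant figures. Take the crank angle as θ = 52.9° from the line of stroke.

4110

ω = 221.9 rad/s
For an in-line slider-crank, x = r cosθ + √(L² − r² sin²θ), so v = −rω sinθ·[1 + r cosθ/√(L² − r² sin²θ)].
With r = 0.0206 m, L = 0.0997 m, θ = 52.9°: √(L² − r² sin²θ) = 0.098337 m.
v = −0.0206·221.9·0.79758·[1 + 0.0206·0.60321/0.098337] = -4.1062 m/s.
|v| = 4.1062 m/s = 4106.2 mm/s.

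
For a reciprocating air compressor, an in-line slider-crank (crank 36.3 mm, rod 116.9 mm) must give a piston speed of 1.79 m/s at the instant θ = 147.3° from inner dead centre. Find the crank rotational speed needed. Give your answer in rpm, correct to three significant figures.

1190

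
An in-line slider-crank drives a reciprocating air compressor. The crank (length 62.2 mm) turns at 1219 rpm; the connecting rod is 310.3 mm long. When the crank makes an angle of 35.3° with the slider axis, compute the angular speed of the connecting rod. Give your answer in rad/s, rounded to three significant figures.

21.0

ω = 127.7 rad/s (converted from 1219 rpm).
The rod makes angle φ with the slider axis where L sinφ = r sinθ; differentiating, L cosφ·φ̇ = r ω cosθ.
L cosφ = √(L² − r² sin²θ) = 0.30821 m.
|ω_rod| = r ω |cosθ| / √(L² − r² sin²θ) = 0.0622·127.7·0.81614/0.30821 = 21.025 rad/s.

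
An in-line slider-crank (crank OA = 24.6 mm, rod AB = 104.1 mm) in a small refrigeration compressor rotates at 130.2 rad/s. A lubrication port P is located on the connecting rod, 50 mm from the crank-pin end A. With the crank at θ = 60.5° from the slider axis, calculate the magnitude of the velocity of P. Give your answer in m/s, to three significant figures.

ω = 130.2 rad/s.  Crank-pin speed |V_A| = rω = 3.2029 m/s, perpendicular to OA.
Rod angle: sinφ = −(r/L) sinθ ⇒ φ = -11.869°; ω_rod = −rω cosθ/√(L²−r²sin²θ) = -15.482 rad/s.
V_P = V_A + ω_rod × AP, with AP = 0.05 m along the rod.
Components: V_Px = −rω sinθ − a·ω_rod·sinφ = -2.9469 m/s;  V_Py = rω cosθ + a·ω_rod·cosφ = +0.81966 m/s.
|V_P| = √(V_Px² + V_Py²) = 3.0588 m/s.

3.06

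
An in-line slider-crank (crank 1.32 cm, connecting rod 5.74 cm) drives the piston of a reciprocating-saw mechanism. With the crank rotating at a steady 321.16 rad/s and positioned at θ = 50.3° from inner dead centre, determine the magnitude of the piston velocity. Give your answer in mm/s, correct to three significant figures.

ω = 321.2 rad/s
For an in-line slider-crank, x = r cosθ + √(L² − r² sin²θ), so v = −rω sinθ·[1 + r cosθ/√(L² − r² sin²θ)].
With r = 0.0132 m, L = 0.0574 m, θ = 50.3°: √(L² − r² sin²θ) = 0.056494 m.
v = −0.0132·321.2·0.76940·[1 + 0.0132·0.63877/0.056494] = -3.7485 m/s.
|v| = 3.7485 m/s = 3748.5 mm/s.

3750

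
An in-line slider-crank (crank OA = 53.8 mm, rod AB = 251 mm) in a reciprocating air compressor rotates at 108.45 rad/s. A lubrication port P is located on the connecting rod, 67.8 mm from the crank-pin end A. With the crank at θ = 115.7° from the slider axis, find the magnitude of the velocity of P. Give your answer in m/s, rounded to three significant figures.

ω = 108.5 rad/s.  Crank-pin speed |V_A| = rω = 5.8346 m/s, perpendicular to OA.
Rod angle: sinφ = −(r/L) sinθ ⇒ φ = -11.136°; ω_rod = −rω cosθ/√(L²−r²sin²θ) = +10.274 rad/s.
V_P = V_A + ω_rod × AP, with AP = 0.0678 m along the rod.
Components: V_Px = −rω sinθ − a·ω_rod·sinφ = -5.1229 m/s;  V_Py = rω cosθ + a·ω_rod·cosφ = -1.8468 m/s.
|V_P| = √(V_Px² + V_Py²) = 5.4456 m/s.

5.45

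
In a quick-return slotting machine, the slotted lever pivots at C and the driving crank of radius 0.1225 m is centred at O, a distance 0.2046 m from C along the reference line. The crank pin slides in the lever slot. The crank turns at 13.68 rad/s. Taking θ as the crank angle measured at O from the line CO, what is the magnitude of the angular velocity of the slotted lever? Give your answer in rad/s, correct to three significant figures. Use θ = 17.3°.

ω = 13.68 rad/s
Crank pin A relative to C: A = (d + r cosθ, r sinθ); lever angle φ = atan2(r sinθ, d + r cosθ).
Differentiating tanφ: φ̇ = rω(d cosθ + r)/(d² + r² + 2dr cosθ).
d² + r² + 2dr cosθ = |CA|² = 0.104727 m²;  d cosθ + r = +0.31784 m.
|ω_lever| = |0.1225·13.68·+0.31784| / 0.104727 = 5.086 rad/s.

5.09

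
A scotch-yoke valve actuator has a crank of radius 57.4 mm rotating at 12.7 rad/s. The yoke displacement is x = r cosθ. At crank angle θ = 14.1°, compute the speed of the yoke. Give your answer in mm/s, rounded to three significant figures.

178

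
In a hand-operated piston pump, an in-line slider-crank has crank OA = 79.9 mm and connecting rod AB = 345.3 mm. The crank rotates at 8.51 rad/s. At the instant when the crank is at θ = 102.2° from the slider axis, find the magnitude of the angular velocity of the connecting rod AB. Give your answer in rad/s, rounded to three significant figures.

0.427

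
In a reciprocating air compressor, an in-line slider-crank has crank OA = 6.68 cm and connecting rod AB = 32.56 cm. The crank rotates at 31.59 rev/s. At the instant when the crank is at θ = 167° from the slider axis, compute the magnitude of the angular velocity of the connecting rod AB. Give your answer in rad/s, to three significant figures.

ω = 198.5 rad/s (converted from 31.59 rev/s).
The rod makes angle φ with the slider axis where L sinφ = r sinθ; differentiating, L cosφ·φ̇ = r ω cosθ.
L cosφ = √(L² − r² sin²θ) = 0.32525 m.
|ω_rod| = r ω |cosθ| / √(L² − r² sin²θ) = 0.0668·198.5·0.97437/0.32525 = 39.72 rad/s.

39.7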